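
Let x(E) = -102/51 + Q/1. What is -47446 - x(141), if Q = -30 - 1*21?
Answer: -47393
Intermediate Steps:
Q = -51 (Q = -30 - 21 = -51)
x(E) = -53 (x(E) = -102/51 - 51/1 = -102*1/51 - 51*1 = -2 - 51 = -53)
-47446 - x(141) = -47446 - 1*(-53) = -47446 + 53 = -47393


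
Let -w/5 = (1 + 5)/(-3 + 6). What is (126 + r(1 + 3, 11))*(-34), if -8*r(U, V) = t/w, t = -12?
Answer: -42789/10 ≈ -4278.9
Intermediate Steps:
w = -10 (w = -5*(1 + 5)/(-3 + 6) = -30/3 = -5*2 = -10)
r(U, V) = -3/20 (r(U, V) = -(-3)/(2*(-10)) = -(-3)*(-1)/(2*10) = -⅛*6/5 = -3/20)
(126 + r(1 + 3, 11))*(-34) = (126 - 3/20)*(-34) = (2517/20)*(-34) = -42789/10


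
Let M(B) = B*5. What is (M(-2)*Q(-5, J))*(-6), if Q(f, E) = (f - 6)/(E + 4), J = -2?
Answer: -330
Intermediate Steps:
M(B) = 5*B
Q(f, E) = (-6 + f)/(4 + E)
(M(-2)*Q(-5, J))*(-6) = ((5*(-2))*((-6 - 5)/(4 - 2)))*(-6) = -10*(-11)/2*(-6) = -5*(-11)*(-6) = -10*(-11/2)*(-6) = 55*(-6) = -330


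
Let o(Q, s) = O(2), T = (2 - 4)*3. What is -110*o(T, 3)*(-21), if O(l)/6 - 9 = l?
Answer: 152460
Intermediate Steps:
O(l) = 54 + 6*l
T = -6 (T = -2*3 = -6)
o(Q, s) = 66 (o(Q, s) = 54 + 6*2 = 54 + 12 = 66)
-110*o(T, 3)*(-21) = -110*66*(-21) = -7260*(-21) = 152460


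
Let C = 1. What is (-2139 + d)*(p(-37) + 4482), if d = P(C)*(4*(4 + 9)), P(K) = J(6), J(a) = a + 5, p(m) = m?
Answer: -6965315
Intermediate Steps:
J(a) = 5 + a
P(K) = 11 (P(K) = 5 + 6 = 11)
d = 572 (d = 11*(4*(4 + 9)) = 11*(4*13) = 11*52 = 572)
(-2139 + d)*(p(-37) + 4482) = (-2139 + 572)*(-37 + 4482) = -1567*4445 = -6965315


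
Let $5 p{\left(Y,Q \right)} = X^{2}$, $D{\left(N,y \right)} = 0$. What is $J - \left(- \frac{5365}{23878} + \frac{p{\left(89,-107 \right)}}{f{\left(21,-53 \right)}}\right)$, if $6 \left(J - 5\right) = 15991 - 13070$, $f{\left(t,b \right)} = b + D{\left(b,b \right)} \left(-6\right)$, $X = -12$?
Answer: $\frac{4675528778}{9491505} \approx 492.6$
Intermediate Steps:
$p{\left(Y,Q \right)} = \frac{144}{5}$ ($p{\left(Y,Q \right)} = \frac{\left(-12\right)^{2}}{5} = \frac{1}{5} \cdot 144 = \frac{144}{5}$)
$f{\left(t,b \right)} = b$ ($f{\left(t,b \right)} = b + 0 \left(-6\right) = b + 0 = b$)
$J = \frac{2951}{6}$ ($J = 5 + \frac{15991 - 13070}{6} = 5 + \frac{1}{6} \cdot 2921 = 5 + \frac{2921}{6} = \frac{2951}{6} \approx 491.83$)
$J - \left(- \frac{5365}{23878} + \frac{p{\left(89,-107 \right)}}{f{\left(21,-53 \right)}}\right) = \frac{2951}{6} - \left(- \frac{5365}{23878} + \frac{144}{5 \left(-53\right)}\right) = \frac{2951}{6} - \left(\left(-5365\right) \frac{1}{23878} + \frac{144}{5} \left(- \frac{1}{53}\right)\right) = \frac{2951}{6} - \left(- \frac{5365}{23878} - \frac{144}{265}\right) = \frac{2951}{6} - - \frac{4860157}{6327670} = \frac{2951}{6} + \frac{4860157}{6327670} = \frac{4675528778}{9491505}$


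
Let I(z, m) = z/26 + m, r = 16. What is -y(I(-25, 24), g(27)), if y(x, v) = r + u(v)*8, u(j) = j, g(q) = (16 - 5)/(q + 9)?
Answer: -166/9 ≈ -18.444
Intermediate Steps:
g(q) = 11/(9 + q)
I(z, m) = m + z/26 (I(z, m) = z/26 + m = m + z/26)
y(x, v) = 16 + 8*v (y(x, v) = 16 + v*8 = 16 + 8*v)
-y(I(-25, 24), g(27)) = -(16 + 8*(11/(9 + 27))) = -(16 + 8*(11/36)) = -(16 + 22/9) = -1*166/9 = -166/9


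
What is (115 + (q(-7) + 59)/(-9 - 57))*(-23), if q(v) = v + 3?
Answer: -15755/6 ≈ -2625.8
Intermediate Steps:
q(v) = 3 + v
(115 + (q(-7) + 59)/(-9 - 57))*(-23) = (115 + ((3 - 7) + 59)/(-9 - 57))*(-23) = (115 + (-4 + 59)/(-66))*(-23) = (115 + 55*(-1/66))*(-23) = (115 - ⅚)*(-23) = (685/6)*(-23) = -15755/6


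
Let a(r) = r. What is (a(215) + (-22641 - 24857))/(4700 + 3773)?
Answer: -47283/8473 ≈ -5.5804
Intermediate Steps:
(a(215) + (-22641 - 24857))/(4700 + 3773) = (215 + (-22641 - 24857))/(4700 + 3773) = (215 - 47498)/8473 = -47283*1/8473 = -47283/8473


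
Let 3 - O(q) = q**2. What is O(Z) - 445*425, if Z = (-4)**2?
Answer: -189378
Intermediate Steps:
Z = 16
O(q) = 3 - q**2
O(Z) - 445*425 = (3 - 1*16**2) - 445*425 = (3 - 1*256) - 189125 = (3 - 256) - 189125 = -253 - 189125 = -189378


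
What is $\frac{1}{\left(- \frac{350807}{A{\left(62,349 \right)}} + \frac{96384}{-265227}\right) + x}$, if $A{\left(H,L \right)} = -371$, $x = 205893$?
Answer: $\frac{618863}{128004513934} \approx 4.8347 \cdot 10^{-6}$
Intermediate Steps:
$\frac{1}{\left(- \frac{350807}{A{\left(62,349 \right)}} + \frac{96384}{-265227}\right) + x} = \frac{1}{\left(- \frac{350807}{-371} + \frac{96384}{-265227}\right) + 205893} = \frac{1}{\left(\left(-350807\right) \left(- \frac{1}{371}\right) + 96384 \left(- \frac{1}{265227}\right)\right) + 205893} = \frac{1}{\left(\frac{6619}{7} - \frac{32128}{88409}\right) + 205893} = \frac{1}{\frac{584954275}{618863} + 205893} = \frac{1}{\frac{128004513934}{618863}} = \frac{618863}{128004513934}$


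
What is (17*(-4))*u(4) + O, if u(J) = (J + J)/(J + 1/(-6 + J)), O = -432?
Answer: -4112/7 ≈ -587.43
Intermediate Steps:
u(J) = 2*J/(J + 1/(-6 + J)) (u(J) = (2*J)/(J + 1/(-6 + J)) = 2*J/(J + 1/(-6 + J)))
(17*(-4))*u(4) + O = (17*(-4))*(2*4*(-6 + 4)/(1 + 4² - 6*4)) - 432 = -136*4*(-2)/(1 + 16 - 24) - 432 = -136*4*(-2)/(-7) - 432 = -136*4*(-1)*(-2)/7 - 432 = -68*16/7 - 432 = -1088/7 - 432 = -4112/7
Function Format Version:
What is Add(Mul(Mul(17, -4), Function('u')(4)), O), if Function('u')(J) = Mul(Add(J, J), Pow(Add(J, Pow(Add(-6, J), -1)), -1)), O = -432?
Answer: Rational(-4112, 7) ≈ -587.43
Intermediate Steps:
Function('u')(J) = Mul(2, J, Pow(Add(J, Pow(Add(-6, J), -1)), -1)) (Function('u')(J) = Mul(Mul(2, J), Pow(Add(J, Pow(Add(-6, J), -1)), -1)) = Mul(2, J, Pow(Add(J, Pow(Add(-6, J), -1)), -1)))
Add(Mul(Mul(17, -4), Function('u')(4)), O) = Add(Mul(Mul(17, -4), Mul(2, 4, Pow(Add(1, Pow(4, 2), Mul(-6, 4)), -1), Add(-6, 4))), -432) = Add(Mul(-68, Mul(2, 4, Pow(Add(1, 16, -24), -1), -2)), -432) = Add(Mul(-68, Mul(2, 4, Pow(-7, -1), -2)), -432) = Add(Mul(-68, Mul(2, 4, Rational(-1, 7), -2)), -432) = Add(Mul(-68, Rational(16, 7)), -432) = Add(Rational(-1088, 7), -432) = Rational(-4112, 7)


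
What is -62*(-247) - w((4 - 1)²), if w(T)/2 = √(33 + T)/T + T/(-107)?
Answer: 1638616/107 - 2*√42/9 ≈ 15313.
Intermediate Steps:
w(T) = -2*T/107 + 2*√(33 + T)/T (w(T) = 2*(√(33 + T)/T + T/(-107)) = 2*(√(33 + T)/T + T*(-1/107)) = 2*(√(33 + T)/T - T/107) = 2*(-T/107 + √(33 + T)/T) = -2*T/107 + 2*√(33 + T)/T)
-62*(-247) - w((4 - 1)²) = -62*(-247) - (-2*(4 - 1)²/107 + 2*√(33 + (4 - 1)²)/((4 - 1)²)) = 15314 - (-2/107*3² + 2*√(33 + 3²)/(3²)) = 15314 - (-2/107*9 + 2*√(33 + 9)/9) = 15314 - (-18/107 + 2*(⅑)*√42) = 15314 - (-18/107 + 2*√42/9) = 15314 + (18/107 - 2*√42/9) = 1638616/107 - 2*√42/9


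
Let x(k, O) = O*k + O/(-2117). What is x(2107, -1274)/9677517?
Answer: -5682699932/20487303489 ≈ -0.27738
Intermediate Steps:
x(k, O) = -O/2117 + O*k (x(k, O) = O*k + O*(-1/2117) = O*k - O/2117 = -O/2117 + O*k)
x(2107, -1274)/9677517 = -1274*(-1/2117 + 2107)/9677517 = -1274*4460518/2117*(1/9677517) = -5682699932/2117*1/9677517 = -5682699932/20487303489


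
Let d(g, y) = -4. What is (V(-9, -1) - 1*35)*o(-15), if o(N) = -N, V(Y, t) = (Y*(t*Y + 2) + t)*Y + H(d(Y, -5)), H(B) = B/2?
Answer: 12945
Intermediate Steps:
H(B) = B/2 (H(B) = B*(1/2) = B/2)
V(Y, t) = -2 + Y*(t + Y*(2 + Y*t)) (V(Y, t) = (Y*(t*Y + 2) + t)*Y + (1/2)*(-4) = (Y*(Y*t + 2) + t)*Y - 2 = (Y*(2 + Y*t) + t)*Y - 2 = (t + Y*(2 + Y*t))*Y - 2 = Y*(t + Y*(2 + Y*t)) - 2 = -2 + Y*(t + Y*(2 + Y*t)))
(V(-9, -1) - 1*35)*o(-15) = ((-2 + 2*(-9)**2 - 9*(-1) - 1*(-9)**3) - 1*35)*(-1*(-15)) = ((-2 + 2*81 + 9 - 1*(-729)) - 35)*15 = ((-2 + 162 + 9 + 729) - 35)*15 = (898 - 35)*15 = 863*15 = 12945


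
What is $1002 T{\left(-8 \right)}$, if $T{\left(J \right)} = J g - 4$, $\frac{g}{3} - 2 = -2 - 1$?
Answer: $20040$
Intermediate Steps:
$g = -3$ ($g = 6 + 3 \left(-2 - 1\right) = 6 + 3 \left(-3\right) = 6 - 9 = -3$)
$T{\left(J \right)} = -4 - 3 J$ ($T{\left(J \right)} = J \left(-3\right) - 4 = - 3 J - 4 = -4 - 3 J$)
$1002 T{\left(-8 \right)} = 1002 \left(-4 - -24\right) = 1002 \left(-4 + 24\right) = 1002 \cdot 20 = 20040$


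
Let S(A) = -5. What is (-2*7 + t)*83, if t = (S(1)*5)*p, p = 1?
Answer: -3237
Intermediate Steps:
t = -25 (t = -5*5*1 = -25*1 = -25)
(-2*7 + t)*83 = (-2*7 - 25)*83 = (-14 - 25)*83 = -39*83 = -3237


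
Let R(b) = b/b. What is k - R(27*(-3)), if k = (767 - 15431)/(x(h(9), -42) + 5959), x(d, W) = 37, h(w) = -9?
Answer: -5165/1499 ≈ -3.4456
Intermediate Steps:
R(b) = 1
k = -3666/1499 (k = (767 - 15431)/(37 + 5959) = -14664/5996 = -14664*1/5996 = -3666/1499 ≈ -2.4456)
k - R(27*(-3)) = -3666/1499 - 1*1 = -3666/1499 - 1 = -5165/1499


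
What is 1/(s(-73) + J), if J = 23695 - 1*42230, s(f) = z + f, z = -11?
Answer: -1/18619 ≈ -5.3709e-5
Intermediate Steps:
s(f) = -11 + f
J = -18535 (J = 23695 - 42230 = -18535)
1/(s(-73) + J) = 1/((-11 - 73) - 18535) = 1/(-84 - 18535) = 1/(-18619) = -1/18619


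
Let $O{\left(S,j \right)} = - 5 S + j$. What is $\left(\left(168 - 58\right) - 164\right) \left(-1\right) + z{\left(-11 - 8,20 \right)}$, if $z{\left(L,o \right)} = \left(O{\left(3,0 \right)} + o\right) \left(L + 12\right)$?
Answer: $19$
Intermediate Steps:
$O{\left(S,j \right)} = j - 5 S$
$z{\left(L,o \right)} = \left(-15 + o\right) \left(12 + L\right)$ ($z{\left(L,o \right)} = \left(\left(0 - 15\right) + o\right) \left(L + 12\right) = \left(\left(0 - 15\right) + o\right) \left(12 + L\right) = \left(-15 + o\right) \left(12 + L\right)$)
$\left(\left(168 - 58\right) - 164\right) \left(-1\right) + z{\left(-11 - 8,20 \right)} = \left(\left(168 - 58\right) - 164\right) \left(-1\right) + \left(-180 - 15 \left(-11 - 8\right) + 12 \cdot 20 + \left(-11 - 8\right) 20\right) = \left(110 - 164\right) \left(-1\right) + \left(-180 - 15 \left(-11 - 8\right) + 240 + \left(-11 - 8\right) 20\right) = \left(-54\right) \left(-1\right) - 35 = 54 + \left(-180 + 285 + 240 - 380\right) = 54 - 35 = 19$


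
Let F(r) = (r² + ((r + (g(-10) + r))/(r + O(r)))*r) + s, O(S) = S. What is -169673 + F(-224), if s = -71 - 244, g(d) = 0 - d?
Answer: -120031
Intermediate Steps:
g(d) = -d
s = -315
F(r) = -310 + r + r² (F(r) = (r² + ((r + (-1*(-10) + r))/(r + r))*r) - 315 = (r² + ((r + (10 + r))/((2*r)))*r) - 315 = (r² + ((10 + 2*r)*(1/(2*r)))*r) - 315 = (r² + ((10 + 2*r)/(2*r))*r) - 315 = (r² + (5 + r)) - 315 = (5 + r + r²) - 315 = -310 + r + r²)
-169673 + F(-224) = -169673 + (-310 - 224 + (-224)²) = -169673 + (-310 - 224 + 50176) = -169673 + 49642 = -120031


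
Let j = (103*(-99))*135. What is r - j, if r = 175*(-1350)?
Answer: 1140345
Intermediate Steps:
j = -1376595 (j = -10197*135 = -1376595)
r = -236250
r - j = -236250 - 1*(-1376595) = -236250 + 1376595 = 1140345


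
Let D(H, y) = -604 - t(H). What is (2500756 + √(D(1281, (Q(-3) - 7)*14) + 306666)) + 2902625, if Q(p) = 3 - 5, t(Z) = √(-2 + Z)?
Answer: 5403381 + √(306062 - √1279) ≈ 5.4039e+6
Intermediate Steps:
Q(p) = -2
D(H, y) = -604 - √(-2 + H)
(2500756 + √(D(1281, (Q(-3) - 7)*14) + 306666)) + 2902625 = (2500756 + √((-604 - √(-2 + 1281)) + 306666)) + 2902625 = (2500756 + √((-604 - √1279) + 306666)) + 2902625 = (2500756 + √(306062 - √1279)) + 2902625 = 5403381 + √(306062 - √1279)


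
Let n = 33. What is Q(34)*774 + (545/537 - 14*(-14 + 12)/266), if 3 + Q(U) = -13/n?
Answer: -294700169/112233 ≈ -2625.8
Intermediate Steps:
Q(U) = -112/33 (Q(U) = -3 - 13/33 = -112/33)
Q(34)*774 + (545/537 - 14*(-14 + 12)/266) = -112/33*774 + (545/537 - 14*(-14 + 12)/266) = -28896/11 + (545*(1/537) - 14*(-2)*(1/266)) = -28896/11 + (545/537 + 28*(1/266)) = -28896/11 + (545/537 + 2/19) = -28896/11 + 11429/10203 = -294700169/112233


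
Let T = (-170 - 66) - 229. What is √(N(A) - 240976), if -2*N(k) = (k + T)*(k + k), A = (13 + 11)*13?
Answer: 2*I*√48310 ≈ 439.59*I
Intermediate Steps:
T = -465 (T = -236 - 229 = -465)
A = 312 (A = 24*13 = 312)
N(k) = -k*(-465 + k) (N(k) = -(k - 465)*(k + k)/2 = -(-465 + k)*2*k/2 = -k*(-465 + k))
√(N(A) - 240976) = √(312*(465 - 1*312) - 240976) = √(312*(465 - 312) - 240976) = √(312*153 - 240976) = √(47736 - 240976) = √(-193240) = 2*I*√48310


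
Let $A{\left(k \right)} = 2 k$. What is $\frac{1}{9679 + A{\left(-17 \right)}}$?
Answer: $\frac{1}{9645} \approx 0.00010368$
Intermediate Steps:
$\frac{1}{9679 + A{\left(-17 \right)}} = \frac{1}{9679 + 2 \left(-17\right)} = \frac{1}{9679 - 34} = \frac{1}{9645}$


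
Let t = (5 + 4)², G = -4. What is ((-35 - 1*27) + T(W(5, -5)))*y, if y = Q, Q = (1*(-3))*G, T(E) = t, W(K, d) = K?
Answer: 228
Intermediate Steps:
t = 81 (t = 9² = 81)
T(E) = 81
Q = 12 (Q = (1*(-3))*(-4) = -3*(-4) = 12)
y = 12
((-35 - 1*27) + T(W(5, -5)))*y = ((-35 - 1*27) + 81)*12 = ((-35 - 27) + 81)*12 = (-62 + 81)*12 = 19*12 = 228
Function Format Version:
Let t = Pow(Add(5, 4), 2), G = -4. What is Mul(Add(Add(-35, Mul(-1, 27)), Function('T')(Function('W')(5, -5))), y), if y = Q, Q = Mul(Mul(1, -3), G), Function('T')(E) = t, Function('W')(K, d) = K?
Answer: 228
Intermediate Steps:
t = 81 (t = Pow(9, 2) = 81)
Function('T')(E) = 81
Q = 12 (Q = Mul(Mul(1, -3), -4) = Mul(-3, -4) = 12)
y = 12
Mul(Add(Add(-35, Mul(-1, 27)), Function('T')(Function('W')(5, -5))), y) = Mul(Add(Add(-35, Mul(-1, 27)), 81), 12) = Mul(Add(Add(-35, -27), 81), 12) = Mul(Add(-62, 81), 12) = Mul(19, 12) = 228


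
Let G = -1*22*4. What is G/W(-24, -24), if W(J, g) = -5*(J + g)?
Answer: -11/30 ≈ -0.36667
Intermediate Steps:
W(J, g) = -5*J - 5*g
G = -88 (G = -22*4 = -88)
G/W(-24, -24) = -88/(-5*(-24) - 5*(-24)) = -88/(120 + 120) = -88/240 = -88*1/240 = -11/30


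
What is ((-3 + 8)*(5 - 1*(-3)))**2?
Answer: 1600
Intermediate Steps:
((-3 + 8)*(5 - 1*(-3)))**2 = (5*(5 + 3))**2 = (5*8)**2 = 40**2 = 1600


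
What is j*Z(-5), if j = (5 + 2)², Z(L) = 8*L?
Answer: -1960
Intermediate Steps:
j = 49 (j = 7² = 49)
j*Z(-5) = 49*(8*(-5)) = 49*(-40) = -1960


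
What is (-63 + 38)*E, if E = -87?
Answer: 2175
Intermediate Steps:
(-63 + 38)*E = (-63 + 38)*(-87) = -25*(-87) = 2175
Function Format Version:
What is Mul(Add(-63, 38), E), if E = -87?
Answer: 2175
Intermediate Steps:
Mul(Add(-63, 38), E) = Mul(Add(-63, 38), -87) = Mul(-25, -87) = 2175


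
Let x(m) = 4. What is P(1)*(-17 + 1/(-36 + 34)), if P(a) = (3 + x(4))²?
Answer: -1715/2 ≈ -857.50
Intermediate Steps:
P(a) = 49 (P(a) = (3 + 4)² = 7² = 49)
P(1)*(-17 + 1/(-36 + 34)) = 49*(-17 + 1/(-36 + 34)) = 49*(-17 + 1/(-2)) = 49*(-17 - ½) = 49*(-35/2) = -1715/2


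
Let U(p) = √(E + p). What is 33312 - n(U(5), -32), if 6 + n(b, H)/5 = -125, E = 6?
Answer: 33967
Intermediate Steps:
U(p) = √(6 + p)
n(b, H) = -655 (n(b, H) = -30 + 5*(-125) = -30 - 625 = -655)
33312 - n(U(5), -32) = 33312 - 1*(-655) = 33312 + 655 = 33967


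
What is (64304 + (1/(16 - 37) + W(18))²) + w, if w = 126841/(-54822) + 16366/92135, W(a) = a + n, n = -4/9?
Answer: 431745968024785541/6682506035310 ≈ 64608.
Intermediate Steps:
n = -4/9 (n = -4*⅑ = -4/9 ≈ -0.44444)
W(a) = -4/9 + a (W(a) = a - 4/9 = -4/9 + a)
w = -10789278683/5051024970 (w = 126841*(-1/54822) + 16366*(1/92135) = -126841/54822 + 16366/92135 = -10789278683/5051024970 ≈ -2.1361)
(64304 + (1/(16 - 37) + W(18))²) + w = (64304 + (1/(16 - 37) + (-4/9 + 18))²) - 10789278683/5051024970 = (64304 + (1/(-21) + 158/9)²) - 10789278683/5051024970 = (64304 + (-1/21 + 158/9)²) - 10789278683/5051024970 = (64304 + (1103/63)²) - 10789278683/5051024970 = (64304 + 1216609/3969) - 10789278683/5051024970 = 256439185/3969 - 10789278683/5051024970 = 431745968024785541/6682506035310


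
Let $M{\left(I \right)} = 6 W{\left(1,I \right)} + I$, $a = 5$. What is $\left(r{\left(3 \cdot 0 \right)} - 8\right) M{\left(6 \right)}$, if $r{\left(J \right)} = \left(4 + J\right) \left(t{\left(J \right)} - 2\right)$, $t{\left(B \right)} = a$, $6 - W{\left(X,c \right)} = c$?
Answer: $24$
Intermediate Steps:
$W{\left(X,c \right)} = 6 - c$
$t{\left(B \right)} = 5$
$M{\left(I \right)} = 36 - 5 I$ ($M{\left(I \right)} = 6 \left(6 - I\right) + I = \left(36 - 6 I\right) + I = 36 - 5 I$)
$r{\left(J \right)} = 12 + 3 J$ ($r{\left(J \right)} = \left(4 + J\right) \left(5 - 2\right) = \left(4 + J\right) 3 = 12 + 3 J$)
$\left(r{\left(3 \cdot 0 \right)} - 8\right) M{\left(6 \right)} = \left(\left(12 + 3 \cdot 3 \cdot 0\right) - 8\right) \left(36 - 30\right) = \left(\left(12 + 3 \cdot 0\right) - 8\right) \left(36 - 30\right) = \left(\left(12 + 0\right) - 8\right) 6 = \left(12 - 8\right) 6 = 4 \cdot 6 = 24$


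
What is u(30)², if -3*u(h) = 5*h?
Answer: 2500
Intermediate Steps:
u(h) = -5*h/3
u(30)² = (-5/3*30)² = (-50)² = 2500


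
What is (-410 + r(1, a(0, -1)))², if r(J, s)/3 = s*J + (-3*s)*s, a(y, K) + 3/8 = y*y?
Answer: 696590449/4096 ≈ 1.7007e+5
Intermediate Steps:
a(y, K) = -3/8 + y² (a(y, K) = -3/8 + y*y = -3/8 + y²)
r(J, s) = -9*s² + 3*J*s (r(J, s) = 3*(s*J + (-3*s)*s) = 3*(J*s - 3*s²) = 3*(-3*s² + J*s) = -9*s² + 3*J*s)
(-410 + r(1, a(0, -1)))² = (-410 + 3*(-3/8 + 0²)*(1 - 3*(-3/8 + 0²)))² = (-410 + 3*(-3/8 + 0)*(1 - 3*(-3/8 + 0)))² = (-410 + 3*(-3/8)*(1 - 3*(-3/8)))² = (-410 + 3*(-3/8)*(1 + 9/8))² = (-410 + 3*(-3/8)*(17/8))² = (-410 - 153/64)² = (-26393/64)² = 696590449/4096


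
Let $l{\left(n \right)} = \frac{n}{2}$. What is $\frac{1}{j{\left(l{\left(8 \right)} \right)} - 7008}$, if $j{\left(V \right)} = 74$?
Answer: $- \frac{1}{6934} \approx -0.00014422$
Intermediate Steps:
$l{\left(n \right)} = \frac{n}{2}$ ($l{\left(n \right)} = n \frac{1}{2} = \frac{n}{2}$)
$\frac{1}{j{\left(l{\left(8 \right)} \right)} - 7008} = \frac{1}{74 - 7008} = \frac{1}{-6934} = - \frac{1}{6934}$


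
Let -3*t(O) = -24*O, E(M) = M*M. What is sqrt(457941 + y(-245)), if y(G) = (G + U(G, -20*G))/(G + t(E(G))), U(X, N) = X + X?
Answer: 4*sqrt(12204385201)/653 ≈ 676.71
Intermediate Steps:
E(M) = M**2
t(O) = 8*O (t(O) = -(-8)*O = 8*O)
U(X, N) = 2*X
y(G) = 3*G/(G + 8*G**2) (y(G) = (G + 2*G)/(G + 8*G**2) = (3*G)/(G + 8*G**2) = 3*G/(G + 8*G**2))
sqrt(457941 + y(-245)) = sqrt(457941 + 3/(1 + 8*(-245))) = sqrt(457941 + 3/(1 - 1960)) = sqrt(457941 + 3/(-1959)) = sqrt(457941 + 3*(-1/1959)) = sqrt(457941 - 1/653) = sqrt(299035472/653) = 4*sqrt(12204385201)/653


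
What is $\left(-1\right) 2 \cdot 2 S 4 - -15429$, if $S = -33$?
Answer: $15957$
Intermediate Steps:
$\left(-1\right) 2 \cdot 2 S 4 - -15429 = \left(-1\right) 2 \cdot 2 \left(-33\right) 4 - -15429 = \left(-2\right) 2 \left(-33\right) 4 + 15429 = \left(-4\right) \left(-33\right) 4 + 15429 = 132 \cdot 4 + 15429 = 528 + 15429 = 15957$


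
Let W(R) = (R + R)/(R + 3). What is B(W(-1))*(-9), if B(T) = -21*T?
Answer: -189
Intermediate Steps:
W(R) = 2*R/(3 + R) (W(R) = (2*R)/(3 + R) = 2*R/(3 + R))
B(W(-1))*(-9) = -42*(-1)/(3 - 1)*(-9) = -42*(-1)/2*(-9) = -21*(-1)*(-9) = 21*(-9) = -189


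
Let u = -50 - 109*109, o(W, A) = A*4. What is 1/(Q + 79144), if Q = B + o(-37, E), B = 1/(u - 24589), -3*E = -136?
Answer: 109560/8690883517 ≈ 1.2606e-5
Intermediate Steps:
E = 136/3 (E = -1/3*(-136) = 136/3 ≈ 45.333)
o(W, A) = 4*A
u = -11931 (u = -50 - 11881 = -11931)
B = -1/36520 (B = 1/(-11931 - 24589) = 1/(-36520) = -1/36520 ≈ -2.7382e-5)
Q = 19866877/109560 (Q = -1/36520 + 4*(136/3) = -1/36520 + 544/3 = 19866877/109560 ≈ 181.33)
1/(Q + 79144) = 1/(19866877/109560 + 79144) = 1/(8690883517/109560) = 109560/8690883517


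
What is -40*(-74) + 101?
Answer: 3061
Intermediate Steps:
-40*(-74) + 101 = 2960 + 101 = 3061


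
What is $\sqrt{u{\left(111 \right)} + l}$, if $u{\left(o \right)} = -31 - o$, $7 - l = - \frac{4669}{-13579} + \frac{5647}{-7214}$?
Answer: $\frac{17 i \sqrt{4467961245359702}}{97958906} \approx 11.6 i$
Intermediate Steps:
$l = \frac{728710789}{97958906}$ ($l = 7 - \left(- \frac{4669}{-13579} + \frac{5647}{-7214}\right) = 7 - \left(\left(-4669\right) \left(- \frac{1}{13579}\right) + 5647 \left(- \frac{1}{7214}\right)\right) = 7 - \left(\frac{4669}{13579} - \frac{5647}{7214}\right) = 7 - - \frac{42998447}{97958906} = 7 + \frac{42998447}{97958906} = \frac{728710789}{97958906} \approx 7.4389$)
$\sqrt{u{\left(111 \right)} + l} = \sqrt{\left(-31 - 111\right) + \frac{728710789}{97958906}} = \sqrt{-142 + \frac{728710789}{97958906}} = \sqrt{- \frac{13181453863}{97958906}} = \frac{17 i \sqrt{4467961245359702}}{97958906}$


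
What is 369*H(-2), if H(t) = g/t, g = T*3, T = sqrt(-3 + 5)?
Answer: -1107*sqrt(2)/2 ≈ -782.77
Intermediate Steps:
T = sqrt(2) ≈ 1.4142
g = 3*sqrt(2) (g = sqrt(2)*3 = 3*sqrt(2) ≈ 4.2426)
H(t) = 3*sqrt(2)/t (H(t) = (3*sqrt(2))/t = 3*sqrt(2)/t)
369*H(-2) = 369*(3*sqrt(2)/(-2)) = 369*(3*sqrt(2)*(-1/2)) = 369*(-3*sqrt(2)/2) = -1107*sqrt(2)/2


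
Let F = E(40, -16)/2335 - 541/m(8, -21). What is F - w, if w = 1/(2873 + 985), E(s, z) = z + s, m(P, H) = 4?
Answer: -2436599801/18016860 ≈ -135.24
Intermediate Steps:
E(s, z) = s + z
F = -1263139/9340 (F = (40 - 16)/2335 - 541/4 = 24*(1/2335) - 541*¼ = 24/2335 - 541/4 = -1263139/9340 ≈ -135.24)
w = 1/3858 ≈ 0.00025920
F - w = -1263139/9340 - 1*1/3858 = -1263139/9340 - 1/3858 = -2436599801/18016860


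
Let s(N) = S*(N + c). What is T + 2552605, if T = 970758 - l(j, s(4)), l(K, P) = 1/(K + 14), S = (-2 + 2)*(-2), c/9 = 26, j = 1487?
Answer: 5288567862/1501 ≈ 3.5234e+6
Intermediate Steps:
c = 234 (c = 9*26 = 234)
S = 0 (S = 0*(-2) = 0)
s(N) = 0 (s(N) = 0*(N + 234) = 0*(234 + N) = 0)
l(K, P) = 1/(14 + K)
T = 1457107757/1501 (T = 970758 - 1/(14 + 1487) = 970758 - 1/1501 = 1457107757/1501 ≈ 9.7076e+5)
T + 2552605 = 1457107757/1501 + 2552605 = 5288567862/1501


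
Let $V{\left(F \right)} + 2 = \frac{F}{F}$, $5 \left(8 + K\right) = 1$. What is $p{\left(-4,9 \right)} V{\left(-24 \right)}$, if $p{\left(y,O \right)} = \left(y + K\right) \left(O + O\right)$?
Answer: $\frac{1062}{5} \approx 212.4$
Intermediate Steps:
$K = - \frac{39}{5}$ ($K = -8 + \frac{1}{5} \cdot 1 = -8 + \frac{1}{5} = - \frac{39}{5} \approx -7.8$)
$p{\left(y,O \right)} = 2 O \left(- \frac{39}{5} + y\right)$ ($p{\left(y,O \right)} = \left(y - \frac{39}{5}\right) \left(O + O\right) = \left(- \frac{39}{5} + y\right) 2 O = 2 O \left(- \frac{39}{5} + y\right)$)
$V{\left(F \right)} = -1$ ($V{\left(F \right)} = -2 + \frac{F}{F} = -2 + 1 = -1$)
$p{\left(-4,9 \right)} V{\left(-24 \right)} = \frac{2}{5} \cdot 9 \left(-39 + 5 \left(-4\right)\right) \left(-1\right) = \frac{2}{5} \cdot 9 \left(-39 - 20\right) \left(-1\right) = \frac{2}{5} \cdot 9 \left(-59\right) \left(-1\right) = \left(- \frac{1062}{5}\right) \left(-1\right) = \frac{1062}{5}$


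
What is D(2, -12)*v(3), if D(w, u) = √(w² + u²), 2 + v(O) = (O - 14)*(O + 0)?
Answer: -70*√37 ≈ -425.79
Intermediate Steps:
v(O) = -2 + O*(-14 + O) (v(O) = -2 + (O - 14)*(O + 0) = -2 + (-14 + O)*O = -2 + O*(-14 + O))
D(w, u) = √(u² + w²)
D(2, -12)*v(3) = √((-12)² + 2²)*(-2 + 3² - 14*3) = √(144 + 4)*(-2 + 9 - 42) = √148*(-35) = (2*√37)*(-35) = -70*√37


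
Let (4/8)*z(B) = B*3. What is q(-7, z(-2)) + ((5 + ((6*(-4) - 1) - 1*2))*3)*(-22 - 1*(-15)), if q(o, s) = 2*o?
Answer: 448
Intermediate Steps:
z(B) = 6*B (z(B) = 2*(B*3) = 2*(3*B) = 6*B)
q(-7, z(-2)) + ((5 + ((6*(-4) - 1) - 1*2))*3)*(-22 - 1*(-15)) = 2*(-7) + ((5 + ((6*(-4) - 1) - 1*2))*3)*(-22 - 1*(-15)) = -14 + ((5 + ((-24 - 1) - 2))*3)*(-22 + 15) = -14 + ((5 + (-25 - 2))*3)*(-7) = -14 + ((5 - 27)*3)*(-7) = -14 - 22*3*(-7) = -14 - 66*(-7) = -14 + 462 = 448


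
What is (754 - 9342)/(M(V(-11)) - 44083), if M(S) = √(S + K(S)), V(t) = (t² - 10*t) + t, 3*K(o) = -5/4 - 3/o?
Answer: 124932985320/641292520909 + 8588*√23912130/641292520909 ≈ 0.19488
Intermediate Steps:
K(o) = -5/12 - 1/o (K(o) = (-5/4 - 3/o)/3 = -5/12 - 1/o)
V(t) = t² - 9*t
M(S) = √(-5/12 + S - 1/S) (M(S) = √(S + (-5/12 - 1/S)) = √(-5/12 + S - 1/S))
(754 - 9342)/(M(V(-11)) - 44083) = (754 - 9342)/(√(-15 - 36*(-1/(11*(-9 - 11))) + 36*(-11*(-9 - 11)))/6 - 44083) = -8588/(√(-15 - 36/((-11*(-20))) + 36*(-11*(-20)))/6 - 44083) = -8588/(√(-15 - 36/220 + 36*220)/6 - 44083) = -8588/(√(-15 - 36*1/220 + 7920)/6 - 44083) = -8588/(√(-15 - 9/55 + 7920)/6 - 44083) = -8588/(√(434766/55)/6 - 44083) = -8588/((√23912130/55)/6 - 44083) = -8588/(√23912130/330 - 44083) = -8588/(-44083 + √23912130/330)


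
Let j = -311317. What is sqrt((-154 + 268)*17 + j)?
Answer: I*sqrt(309379) ≈ 556.22*I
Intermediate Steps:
sqrt((-154 + 268)*17 + j) = sqrt((-154 + 268)*17 - 311317) = sqrt(114*17 - 311317) = sqrt(1938 - 311317) = sqrt(-309379) = I*sqrt(309379)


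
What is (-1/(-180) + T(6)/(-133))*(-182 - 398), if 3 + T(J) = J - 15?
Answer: -66497/1197 ≈ -55.553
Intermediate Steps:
T(J) = -18 + J (T(J) = -3 + (J - 15) = -3 + (-15 + J) = -18 + J)
(-1/(-180) + T(6)/(-133))*(-182 - 398) = (-1/(-180) + (-18 + 6)/(-133))*(-182 - 398) = (-1*(-1/180) - 12*(-1/133))*(-580) = (1/180 + 12/133)*(-580) = (2293/23940)*(-580) = -66497/1197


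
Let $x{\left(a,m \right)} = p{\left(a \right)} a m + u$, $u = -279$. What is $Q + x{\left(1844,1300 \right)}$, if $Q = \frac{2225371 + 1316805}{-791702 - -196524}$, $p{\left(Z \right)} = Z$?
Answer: $\frac{1315473282076781}{297589} \approx 4.4204 \cdot 10^{9}$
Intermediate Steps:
$x{\left(a,m \right)} = -279 + m a^{2}$ ($x{\left(a,m \right)} = a a m - 279 = a^{2} m - 279 = m a^{2} - 279 = -279 + m a^{2}$)
$Q = - \frac{1771088}{297589}$ ($Q = \frac{3542176}{-791702 + \left(-655100 + 851624\right)} = \frac{3542176}{-791702 + 196524} = \frac{3542176}{-595178} = 3542176 \left(- \frac{1}{595178}\right) = - \frac{1771088}{297589} \approx -5.9515$)
$Q + x{\left(1844,1300 \right)} = - \frac{1771088}{297589} - \left(279 - 1300 \cdot 1844^{2}\right) = - \frac{1771088}{297589} + \left(-279 + 1300 \cdot 3400336\right) = - \frac{1771088}{297589} + \left(-279 + 4420436800\right) = - \frac{1771088}{297589} + 4420436521 = \frac{1315473282076781}{297589}$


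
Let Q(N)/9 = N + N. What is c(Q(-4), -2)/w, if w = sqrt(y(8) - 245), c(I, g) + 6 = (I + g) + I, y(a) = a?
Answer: 152*I*sqrt(237)/237 ≈ 9.8735*I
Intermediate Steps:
Q(N) = 18*N (Q(N) = 9*(N + N) = 9*(2*N) = 18*N)
c(I, g) = -6 + g + 2*I (c(I, g) = -6 + ((I + g) + I) = -6 + (g + 2*I) = -6 + g + 2*I)
w = I*sqrt(237) (w = sqrt(8 - 245) = sqrt(-237) = I*sqrt(237) ≈ 15.395*I)
c(Q(-4), -2)/w = (-6 - 2 + 2*(18*(-4)))/((I*sqrt(237))) = (-6 - 2 + 2*(-72))*(-I*sqrt(237)/237) = (-6 - 2 - 144)*(-I*sqrt(237)/237) = -(-152)*I*sqrt(237)/237 = 152*I*sqrt(237)/237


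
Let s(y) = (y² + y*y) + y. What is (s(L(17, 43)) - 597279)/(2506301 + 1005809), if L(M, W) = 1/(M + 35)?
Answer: -807521181/4748372720 ≈ -0.17006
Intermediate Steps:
L(M, W) = 1/(35 + M)
s(y) = y + 2*y² (s(y) = (y² + y²) + y = 2*y² + y = y + 2*y²)
(s(L(17, 43)) - 597279)/(2506301 + 1005809) = ((1 + 2/(35 + 17))/(35 + 17) - 597279)/(2506301 + 1005809) = ((1 + 2/52)/52 - 597279)/3512110 = ((1 + 2*(1/52))/52 - 597279)*(1/3512110) = ((1 + 1/26)/52 - 597279)*(1/3512110) = ((1/52)*(27/26) - 597279)*(1/3512110) = (27/1352 - 597279)*(1/3512110) = -807521181/1352*1/3512110 = -807521181/4748372720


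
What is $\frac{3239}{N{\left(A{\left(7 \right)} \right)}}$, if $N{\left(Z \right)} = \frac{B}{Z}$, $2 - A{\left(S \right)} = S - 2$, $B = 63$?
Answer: $- \frac{3239}{21} \approx -154.24$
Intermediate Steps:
$A{\left(S \right)} = 4 - S$ ($A{\left(S \right)} = 2 - \left(S - 2\right) = 2 - \left(-2 + S\right) = 4 - S$)
$N{\left(Z \right)} = \frac{63}{Z}$
$\frac{3239}{N{\left(A{\left(7 \right)} \right)}} = \frac{3239}{63 \frac{1}{4 - 7}} = \frac{3239}{63 \frac{1}{-3}} = \frac{3239}{63 \left(- \frac{1}{3}\right)} = \frac{3239}{-21} = 3239 \left(- \frac{1}{21}\right) = - \frac{3239}{21}$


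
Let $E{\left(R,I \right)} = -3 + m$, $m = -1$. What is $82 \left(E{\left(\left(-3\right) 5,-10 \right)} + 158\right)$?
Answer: $12628$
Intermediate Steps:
$E{\left(R,I \right)} = -4$ ($E{\left(R,I \right)} = -3 - 1 = -4$)
$82 \left(E{\left(\left(-3\right) 5,-10 \right)} + 158\right) = 82 \left(-4 + 158\right) = 82 \cdot 154 = 12628$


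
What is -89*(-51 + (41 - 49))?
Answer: 5251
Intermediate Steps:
-89*(-51 + (41 - 49)) = -89*(-51 - 8) = -89*(-59) = 5251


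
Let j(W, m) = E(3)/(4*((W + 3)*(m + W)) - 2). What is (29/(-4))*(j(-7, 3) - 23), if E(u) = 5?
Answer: 41209/248 ≈ 166.17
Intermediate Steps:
j(W, m) = 5/(-2 + 4*(3 + W)*(W + m)) (j(W, m) = 5/(4*((W + 3)*(m + W)) - 2) = 5/(4*((3 + W)*(W + m)) - 2) = 5/(4*(3 + W)*(W + m) - 2) = 5/(-2 + 4*(3 + W)*(W + m)))
(29/(-4))*(j(-7, 3) - 23) = (29/(-4))*(5/(2*(-1 + 2*(-7)² + 6*(-7) + 6*3 + 2*(-7)*3)) - 23) = (29*(-¼))*(5/(2*(-1 + 2*49 - 42 + 18 - 42)) - 23) = -29*(5/(2*(-1 + 98 - 42 + 18 - 42)) - 23)/4 = -29*((5/2)/31 - 23)/4 = -29*((5/2)*(1/31) - 23)/4 = -29*(5/62 - 23)/4 = -29/4*(-1421/62) = 41209/248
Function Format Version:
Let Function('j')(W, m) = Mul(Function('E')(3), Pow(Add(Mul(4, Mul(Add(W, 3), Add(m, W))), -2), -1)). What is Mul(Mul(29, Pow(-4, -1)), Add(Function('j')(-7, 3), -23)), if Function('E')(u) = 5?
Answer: Rational(41209, 248) ≈ 166.17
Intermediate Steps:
Function('j')(W, m) = Mul(5, Pow(Add(-2, Mul(4, Add(3, W), Add(W, m))), -1)) (Function('j')(W, m) = Mul(5, Pow(Add(Mul(4, Mul(Add(W, 3), Add(m, W))), -2), -1)) = Mul(5, Pow(Add(Mul(4, Mul(Add(3, W), Add(W, m))), -2), -1)) = Mul(5, Pow(Add(Mul(4, Add(3, W), Add(W, m)), -2), -1)) = Mul(5, Pow(Add(-2, Mul(4, Add(3, W), Add(W, m))), -1)))
Mul(Mul(29, Pow(-4, -1)), Add(Function('j')(-7, 3), -23)) = Mul(Mul(29, Pow(-4, -1)), Add(Mul(Rational(5, 2), Pow(Add(-1, Mul(2, Pow(-7, 2)), Mul(6, -7), Mul(6, 3), Mul(2, -7, 3)), -1)), -23)) = Mul(Mul(29, Rational(-1, 4)), Add(Mul(Rational(5, 2), Pow(Add(-1, Mul(2, 49), -42, 18, -42), -1)), -23)) = Mul(Rational(-29, 4), Add(Mul(Rational(5, 2), Pow(Add(-1, 98, -42, 18, -42), -1)), -23)) = Mul(Rational(-29, 4), Add(Mul(Rational(5, 2), Pow(31, -1)), -23)) = Mul(Rational(-29, 4), Add(Mul(Rational(5, 2), Rational(1, 31)), -23)) = Mul(Rational(-29, 4), Add(Rational(5, 62), -23)) = Mul(Rational(-29, 4), Rational(-1421, 62)) = Rational(41209, 248)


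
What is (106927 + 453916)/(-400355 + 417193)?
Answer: 560843/16838 ≈ 33.308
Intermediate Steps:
(106927 + 453916)/(-400355 + 417193) = 560843/16838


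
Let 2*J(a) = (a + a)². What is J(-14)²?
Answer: 153664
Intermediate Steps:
J(a) = 2*a² (J(a) = (a + a)²/2 = (2*a)²/2 = (4*a²)/2 = 2*a²)
J(-14)² = (2*(-14)²)² = (2*196)² = 392² = 153664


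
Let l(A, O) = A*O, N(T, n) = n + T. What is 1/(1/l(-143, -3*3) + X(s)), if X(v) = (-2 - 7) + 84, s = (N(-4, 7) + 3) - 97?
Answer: 1287/96526 ≈ 0.013333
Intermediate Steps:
N(T, n) = T + n
s = -91 (s = ((-4 + 7) + 3) - 97 = (3 + 3) - 97 = 6 - 97 = -91)
X(v) = 75 (X(v) = -9 + 84 = 75)
1/(1/l(-143, -3*3) + X(s)) = 1/(1/(-(-429)*3) + 75) = 1/(1/(-143*(-9)) + 75) = 1/(1/1287 + 75) = 1/(96526/1287) = 1287/96526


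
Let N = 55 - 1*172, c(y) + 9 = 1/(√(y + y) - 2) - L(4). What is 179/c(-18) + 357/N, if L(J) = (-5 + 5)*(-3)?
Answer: -2917085/127803 + 1074*I/3277 ≈ -22.825 + 0.32774*I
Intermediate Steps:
L(J) = 0 (L(J) = 0*(-3) = 0)
c(y) = -9 + 1/(-2 + √2*√y) (c(y) = -9 + (1/(√(y + y) - 2) - 1*0) = -9 + (1/(√(2*y) - 2) + 0) = -9 + (1/(√2*√y - 2) + 0) = -9 + (1/(-2 + √2*√y) + 0) = -9 + 1/(-2 + √2*√y))
N = -117 (N = 55 - 172 = -117)
179/c(-18) + 357/N = 179/(((19 - 9*√2*√(-18))/(-2 + √2*√(-18)))) + 357/(-117) = 179/(((19 - 9*√2*3*I*√2)/(-2 + √2*(3*I*√2)))) + 357*(-1/117) = 179/(((19 - 54*I)/(-2 + 6*I))) - 119/39 = 179/((((-2 - 6*I)/40)*(19 - 54*I))) - 119/39 = 179/(((-2 - 6*I)*(19 - 54*I)/40)) - 119/39 = 179*((-2 + 6*I)*(19 + 54*I)/3277) - 119/39 = 179*(-2 + 6*I)*(19 + 54*I)/3277 - 119/39 = -119/39 + 179*(-2 + 6*I)*(19 + 54*I)/3277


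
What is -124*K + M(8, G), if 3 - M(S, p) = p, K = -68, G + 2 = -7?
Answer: 8444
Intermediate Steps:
G = -9 (G = -2 - 7 = -9)
M(S, p) = 3 - p
-124*K + M(8, G) = -124*(-68) + (3 - 1*(-9)) = 8432 + (3 + 9) = 8432 + 12 = 8444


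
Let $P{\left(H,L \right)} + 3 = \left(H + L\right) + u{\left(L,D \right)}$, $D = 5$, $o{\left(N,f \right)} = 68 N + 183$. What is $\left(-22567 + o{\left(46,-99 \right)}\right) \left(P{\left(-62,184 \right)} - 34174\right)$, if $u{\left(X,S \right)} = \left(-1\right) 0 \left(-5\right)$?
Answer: $655763080$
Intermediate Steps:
$o{\left(N,f \right)} = 183 + 68 N$
$u{\left(X,S \right)} = 0$ ($u{\left(X,S \right)} = 0 \left(-5\right) = 0$)
$P{\left(H,L \right)} = -3 + H + L$ ($P{\left(H,L \right)} = -3 + \left(\left(H + L\right) + 0\right) = -3 + \left(H + L\right) = -3 + H + L$)
$\left(-22567 + o{\left(46,-99 \right)}\right) \left(P{\left(-62,184 \right)} - 34174\right) = \left(-22567 + \left(183 + 68 \cdot 46\right)\right) \left(\left(-3 - 62 + 184\right) - 34174\right) = \left(-22567 + \left(183 + 3128\right)\right) \left(119 - 34174\right) = \left(-22567 + 3311\right) \left(-34055\right) = \left(-19256\right) \left(-34055\right) = 655763080$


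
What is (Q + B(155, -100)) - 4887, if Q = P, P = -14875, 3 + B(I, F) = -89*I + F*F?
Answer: -23560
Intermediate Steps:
B(I, F) = -3 + F² - 89*I (B(I, F) = -3 + (-89*I + F*F) = -3 + (-89*I + F²) = -3 + (F² - 89*I) = -3 + F² - 89*I)
Q = -14875
(Q + B(155, -100)) - 4887 = (-14875 + (-3 + (-100)² - 89*155)) - 4887 = (-14875 + (-3 + 10000 - 13795)) - 4887 = (-14875 - 3798) - 4887 = -18673 - 4887 = -23560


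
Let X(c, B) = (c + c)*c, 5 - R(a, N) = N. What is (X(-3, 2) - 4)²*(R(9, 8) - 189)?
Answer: -37632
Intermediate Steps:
R(a, N) = 5 - N
X(c, B) = 2*c² (X(c, B) = (2*c)*c = 2*c²)
(X(-3, 2) - 4)²*(R(9, 8) - 189) = (2*(-3)² - 4)²*((5 - 1*8) - 189) = (2*9 - 4)²*((5 - 8) - 189) = (18 - 4)²*(-3 - 189) = 14²*(-192) = 196*(-192) = -37632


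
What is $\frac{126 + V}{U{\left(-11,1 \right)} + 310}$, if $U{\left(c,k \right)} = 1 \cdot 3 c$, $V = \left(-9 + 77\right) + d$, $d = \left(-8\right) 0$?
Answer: $\frac{194}{277} \approx 0.70036$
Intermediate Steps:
$d = 0$
$V = 68$ ($V = \left(-9 + 77\right) + 0 = 68 + 0 = 68$)
$U{\left(c,k \right)} = 3 c$
$\frac{126 + V}{U{\left(-11,1 \right)} + 310} = \frac{126 + 68}{3 \left(-11\right) + 310} = \frac{194}{-33 + 310} = \frac{194}{277}$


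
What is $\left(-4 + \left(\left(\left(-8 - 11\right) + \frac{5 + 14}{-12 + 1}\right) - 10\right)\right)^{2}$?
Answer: $\frac{145924}{121} \approx 1206.0$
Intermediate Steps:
$\left(-4 + \left(\left(\left(-8 - 11\right) + \frac{5 + 14}{-12 + 1}\right) - 10\right)\right)^{2} = \left(-4 - \left(29 + \frac{19}{11}\right)\right)^{2} = \left(-4 + \left(\left(-19 + 19 \left(- \frac{1}{11}\right)\right) - 10\right)\right)^{2} = \left(-4 - \frac{338}{11}\right)^{2} = \left(- \frac{382}{11}\right)^{2} = \frac{145924}{121}$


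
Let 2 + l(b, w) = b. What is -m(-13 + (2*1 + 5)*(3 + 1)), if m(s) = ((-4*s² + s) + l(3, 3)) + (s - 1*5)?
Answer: 874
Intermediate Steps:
l(b, w) = -2 + b
m(s) = -4 - 4*s² + 2*s (m(s) = ((-4*s² + s) + (-2 + 3)) + (s - 1*5) = ((s - 4*s²) + 1) + (s - 5) = (1 + s - 4*s²) + (-5 + s) = -4 - 4*s² + 2*s)
-m(-13 + (2*1 + 5)*(3 + 1)) = -(-4 - 4*(-13 + (2*1 + 5)*(3 + 1))² + 2*(-13 + (2*1 + 5)*(3 + 1))) = -(-4 - 4*(-13 + (2 + 5)*4)² + 2*(-13 + (2 + 5)*4)) = -(-4 - 4*(-13 + 7*4)² + 2*(-13 + 7*4)) = -(-4 - 4*(-13 + 28)² + 2*(-13 + 28)) = -(-4 - 4*15² + 2*15) = -(-4 - 4*225 + 30) = -(-4 - 900 + 30) = -1*(-874) = 874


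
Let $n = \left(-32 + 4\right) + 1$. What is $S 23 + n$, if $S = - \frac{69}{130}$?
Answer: $- \frac{5097}{130} \approx -39.208$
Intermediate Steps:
$S = - \frac{69}{130}$ ($S = \left(-69\right) \frac{1}{130} = - \frac{69}{130} \approx -0.53077$)
$n = -27$ ($n = -28 + 1 = -27$)
$S 23 + n = \left(- \frac{69}{130}\right) 23 - 27 = - \frac{1587}{130} - 27 = - \frac{5097}{130}$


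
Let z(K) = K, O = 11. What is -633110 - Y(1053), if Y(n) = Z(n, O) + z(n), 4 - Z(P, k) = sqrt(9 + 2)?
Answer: -634167 + sqrt(11) ≈ -6.3416e+5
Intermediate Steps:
Z(P, k) = 4 - sqrt(11) (Z(P, k) = 4 - sqrt(9 + 2) = 4 - sqrt(11))
Y(n) = 4 + n - sqrt(11) (Y(n) = (4 - sqrt(11)) + n = 4 + n - sqrt(11))
-633110 - Y(1053) = -633110 - (4 + 1053 - sqrt(11)) = -633110 - (1057 - sqrt(11)) = -633110 + (-1057 + sqrt(11)) = -634167 + sqrt(11)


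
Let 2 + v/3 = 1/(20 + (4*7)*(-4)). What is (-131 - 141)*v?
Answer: 37740/23 ≈ 1640.9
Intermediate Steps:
v = -555/92 (v = -6 + 3/(20 + (4*7)*(-4)) = -6 + 3/(20 + 28*(-4)) = -6 + 3/(20 - 112) = -6 + 3/(-92) = -6 + 3*(-1/92) = -6 - 3/92 = -555/92 ≈ -6.0326)
(-131 - 141)*v = (-131 - 141)*(-555/92) = -272*(-555/92) = 37740/23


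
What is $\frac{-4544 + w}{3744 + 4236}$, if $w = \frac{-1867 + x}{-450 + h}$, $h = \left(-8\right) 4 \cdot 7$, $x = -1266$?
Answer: $- \frac{1019841}{1792840} \approx -0.56884$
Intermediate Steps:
$h = -224$ ($h = \left(-32\right) 7 = -224$)
$w = \frac{3133}{674}$ ($w = \frac{-1867 - 1266}{-450 - 224} = - \frac{3133}{-674} = \left(-3133\right) \left(- \frac{1}{674}\right) = \frac{3133}{674} \approx 4.6484$)
$\frac{-4544 + w}{3744 + 4236} = \frac{-4544 + \frac{3133}{674}}{3744 + 4236} = - \frac{3059523}{674 \cdot 7980} = \left(- \frac{3059523}{674}\right) \frac{1}{7980} = - \frac{1019841}{1792840}$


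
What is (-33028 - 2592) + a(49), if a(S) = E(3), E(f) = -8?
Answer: -35628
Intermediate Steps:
a(S) = -8
(-33028 - 2592) + a(49) = (-33028 - 2592) - 8 = -35620 - 8 = -35628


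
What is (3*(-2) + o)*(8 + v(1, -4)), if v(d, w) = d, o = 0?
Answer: -54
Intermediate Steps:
(3*(-2) + o)*(8 + v(1, -4)) = (3*(-2) + 0)*(8 + 1) = (-6 + 0)*9 = -6*9 = -54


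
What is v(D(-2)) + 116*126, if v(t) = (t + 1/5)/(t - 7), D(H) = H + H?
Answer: 803899/55 ≈ 14616.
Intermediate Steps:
D(H) = 2*H
v(t) = (⅕ + t)/(-7 + t) (v(t) = (t + ⅕)/(-7 + t) = (⅕ + t)/(-7 + t))
v(D(-2)) + 116*126 = (⅕ + 2*(-2))/(-7 + 2*(-2)) + 116*126 = (⅕ - 4)/(-7 - 4) + 14616 = -19/5/(-11) + 14616 = -1/11*(-19/5) + 14616 = 19/55 + 14616 = 803899/55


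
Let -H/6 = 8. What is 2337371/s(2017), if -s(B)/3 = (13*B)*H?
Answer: 2337371/3775824 ≈ 0.61904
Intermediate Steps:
H = -48 (H = -6*8 = -48)
s(B) = 1872*B (s(B) = -3*13*B*(-48) = -(-1872)*B = 1872*B)
2337371/s(2017) = 2337371/((1872*2017)) = 2337371/3775824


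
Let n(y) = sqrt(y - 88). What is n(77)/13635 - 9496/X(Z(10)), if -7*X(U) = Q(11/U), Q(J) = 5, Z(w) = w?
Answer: 66472/5 + I*sqrt(11)/13635 ≈ 13294.0 + 0.00024324*I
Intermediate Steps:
X(U) = -5/7 (X(U) = -1/7*5 = -5/7)
n(y) = sqrt(-88 + y)
n(77)/13635 - 9496/X(Z(10)) = sqrt(-88 + 77)/13635 - 9496/(-5/7) = sqrt(-11)*(1/13635) - 9496*(-7/5) = (I*sqrt(11))*(1/13635) + 66472/5 = I*sqrt(11)/13635 + 66472/5 = 66472/5 + I*sqrt(11)/13635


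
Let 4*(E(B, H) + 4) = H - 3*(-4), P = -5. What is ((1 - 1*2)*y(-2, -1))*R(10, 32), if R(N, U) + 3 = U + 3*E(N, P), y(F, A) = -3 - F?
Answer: 89/4 ≈ 22.250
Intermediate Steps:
E(B, H) = -1 + H/4 (E(B, H) = -4 + (H - 3*(-4))/4 = -4 + (H + 12)/4 = -4 + (12 + H)/4 = -4 + (3 + H/4) = -1 + H/4)
R(N, U) = -39/4 + U (R(N, U) = -3 + (U + 3*(-1 + (¼)*(-5))) = -3 + (U + 3*(-1 - 5/4)) = -3 + (U + 3*(-9/4)) = -3 + (U - 27/4) = -3 + (-27/4 + U) = -39/4 + U)
((1 - 1*2)*y(-2, -1))*R(10, 32) = ((1 - 1*2)*(-3 - 1*(-2)))*(-39/4 + 32) = ((1 - 2)*(-3 + 2))*(89/4) = -1*(-1)*(89/4) = 1*(89/4) = 89/4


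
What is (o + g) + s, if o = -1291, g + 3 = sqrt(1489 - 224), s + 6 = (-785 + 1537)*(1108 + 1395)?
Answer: 1880956 + sqrt(1265) ≈ 1.8810e+6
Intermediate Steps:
s = 1882250 (s = -6 + (-785 + 1537)*(1108 + 1395) = -6 + 752*2503 = -6 + 1882256 = 1882250)
g = -3 + sqrt(1265) (g = -3 + sqrt(1489 - 224) = -3 + sqrt(1265) ≈ 32.567)
(o + g) + s = (-1291 + (-3 + sqrt(1265))) + 1882250 = (-1294 + sqrt(1265)) + 1882250 = 1880956 + sqrt(1265)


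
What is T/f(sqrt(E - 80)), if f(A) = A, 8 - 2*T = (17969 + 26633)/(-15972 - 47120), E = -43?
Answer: -274669*I*sqrt(123)/7760316 ≈ -0.39254*I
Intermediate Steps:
T = 274669/63092 (T = 4 - (17969 + 26633)/(2*(-15972 - 47120)) = 4 - 22301/(-63092) = 4 - 22301*(-1)/63092 = 4 - 1/2*(-22301/31546) = 4 + 22301/63092 = 274669/63092 ≈ 4.3535)
T/f(sqrt(E - 80)) = 274669/(63092*(sqrt(-43 - 80))) = 274669/(63092*(sqrt(-123))) = 274669/(63092*((I*sqrt(123)))) = 274669*(-I*sqrt(123)/123)/63092 = -274669*I*sqrt(123)/7760316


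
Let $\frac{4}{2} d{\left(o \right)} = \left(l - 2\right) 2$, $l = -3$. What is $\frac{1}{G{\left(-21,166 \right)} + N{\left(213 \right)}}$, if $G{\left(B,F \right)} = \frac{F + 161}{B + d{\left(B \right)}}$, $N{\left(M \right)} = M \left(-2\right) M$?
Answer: $- \frac{26}{2359515} \approx -1.1019 \cdot 10^{-5}$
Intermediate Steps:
$N{\left(M \right)} = - 2 M^{2}$ ($N{\left(M \right)} = - 2 M M = - 2 M^{2}$)
$d{\left(o \right)} = -5$ ($d{\left(o \right)} = \frac{\left(-3 - 2\right) 2}{2} = \frac{\left(-5\right) 2}{2} = \frac{1}{2} \left(-10\right) = -5$)
$G{\left(B,F \right)} = \frac{161 + F}{-5 + B}$ ($G{\left(B,F \right)} = \frac{F + 161}{B - 5} = \frac{161 + F}{-5 + B}$)
$\frac{1}{G{\left(-21,166 \right)} + N{\left(213 \right)}} = \frac{1}{\frac{161 + 166}{-5 - 21} - 2 \cdot 213^{2}} = \frac{1}{\frac{1}{-26} \cdot 327 - 90738} = \frac{1}{\left(- \frac{1}{26}\right) 327 - 90738} = \frac{1}{- \frac{327}{26} - 90738} = \frac{1}{- \frac{2359515}{26}} = - \frac{26}{2359515}$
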